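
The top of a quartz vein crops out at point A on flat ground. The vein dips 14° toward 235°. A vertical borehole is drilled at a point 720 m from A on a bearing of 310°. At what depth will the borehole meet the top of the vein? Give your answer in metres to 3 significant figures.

The hole lies 75° from the dip direction, so the down-dip offset is 720 × cos 75° = 186.35 m.
Depth = down-dip offset × tan(dip) = 186.35 × tan 14° = 186.35 × 0.2493
Depth = 46.46 m

46.5 m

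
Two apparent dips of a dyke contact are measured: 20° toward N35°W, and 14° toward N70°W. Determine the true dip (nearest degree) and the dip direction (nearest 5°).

Represent each trace as a vector plunging at its apparent dip toward its trend (east-north-up frame): v₁ = (-0.539, 0.770, -0.342), v₂ = (-0.912, 0.332, -0.242).
Cross product v₁ × v₂ gives the pole to the plane: n ∝ (-0.073, 0.181, 0.523).
tan δ = √(n_x²+n_y²)/n_z = 0.195/0.523, so δ = 20.5°.
Dip direction = azimuth of (n_x, n_y) = atan2(-0.073, 0.181) = 338°.

true dip 20°, dip direction 340°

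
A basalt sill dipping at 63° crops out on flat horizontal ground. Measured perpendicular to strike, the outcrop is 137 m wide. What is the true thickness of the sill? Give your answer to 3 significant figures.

True thickness t = w · sin(dip) = 137 × sin 63°
t = 137 × 0.8910 = 122.068 m

122 m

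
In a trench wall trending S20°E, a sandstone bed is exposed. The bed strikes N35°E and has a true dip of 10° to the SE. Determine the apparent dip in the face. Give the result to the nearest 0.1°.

The strike is N35°E and the section trends S20°E; the acute angle between them is β = 55°.
tan α = tan 10° × sin 55° = 0.1763 × 0.8192 = 0.1444
apparent dip = arctan 0.1444 = 8.22°

8.2°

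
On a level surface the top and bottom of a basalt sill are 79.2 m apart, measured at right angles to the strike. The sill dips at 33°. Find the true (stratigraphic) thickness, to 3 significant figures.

True thickness t = w · sin(dip) = 79.2 × sin 33°
t = 79.2 × 0.5446 = 43.135 m

43.1 m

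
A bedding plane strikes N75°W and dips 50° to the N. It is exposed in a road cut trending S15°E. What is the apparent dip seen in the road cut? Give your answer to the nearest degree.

46°

The section lies 60° from the strike.
tan α = tan 50° × sin 60° = 1.1918 × 0.8660 = 1.0321
apparent dip = arctan 1.0321 = 45.90°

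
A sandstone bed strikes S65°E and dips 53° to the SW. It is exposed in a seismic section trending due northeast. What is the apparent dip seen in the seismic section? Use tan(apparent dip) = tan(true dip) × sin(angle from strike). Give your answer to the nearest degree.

The section lies 70° from the strike.
tan α = tan 53° × sin 70° = 1.3270 × 0.9397 = 1.2470
α = arctan(1.2470) = 51.27°

51°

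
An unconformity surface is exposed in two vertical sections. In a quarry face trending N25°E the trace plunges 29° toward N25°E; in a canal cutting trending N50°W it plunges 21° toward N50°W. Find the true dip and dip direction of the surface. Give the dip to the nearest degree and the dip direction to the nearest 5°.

Represent each trace as a vector plunging at its apparent dip toward its trend (east-north-up frame): v₁ = (0.370, 0.793, -0.485), v₂ = (-0.715, 0.600, -0.358).
n = v₁ × v₂ = (0.007, 0.479, 0.789) (taken with n_z > 0).
tan δ = √(n_x²+n_y²)/n_z = 0.479/0.789, so δ = 31.3°.
The horizontal component of n points toward azimuth atan2(n_x, n_y) = 1°, the dip direction.

true dip 31°, dip direction 000°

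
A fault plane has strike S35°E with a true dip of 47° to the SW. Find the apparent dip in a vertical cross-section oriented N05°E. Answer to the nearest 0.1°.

The section lies 40° from the strike.
tan α = tan 47° × sin 40° = 1.0724 × 0.6428 = 0.6893
α = arctan(0.6893) = 34.58°

34.6°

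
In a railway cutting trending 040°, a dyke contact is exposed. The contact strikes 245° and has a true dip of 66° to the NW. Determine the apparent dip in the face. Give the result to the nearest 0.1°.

43.5°

The section lies 25° from the strike.
tan(apparent dip) = tan 66° · sin 25° = 0.9492
apparent dip = arctan 0.9492 = 43.51°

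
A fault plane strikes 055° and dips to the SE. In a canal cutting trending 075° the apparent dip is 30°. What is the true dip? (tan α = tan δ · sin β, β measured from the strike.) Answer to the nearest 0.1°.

59.4°

β = acute angle between strike 055° and section 075° = 20°.
tan δ = tan α / sin β = tan 30° / sin 20° = 0.5774 / 0.3420 = 1.6881
true dip = arctan 1.6881 = 59.36°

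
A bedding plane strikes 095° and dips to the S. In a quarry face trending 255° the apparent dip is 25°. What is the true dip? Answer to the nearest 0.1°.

53.7°

β = acute angle between strike 095° and section 255° = 20°.
tan(true dip) = tan 25° / sin 20° = 1.3634
true dip = arctan 1.3634 = 53.74°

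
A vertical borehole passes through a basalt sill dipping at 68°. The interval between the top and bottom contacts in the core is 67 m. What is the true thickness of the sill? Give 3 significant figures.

True thickness t = h · cos(dip) = 67 × cos 68°
t = 67 × 0.3746 = 25.099 m

25.1 m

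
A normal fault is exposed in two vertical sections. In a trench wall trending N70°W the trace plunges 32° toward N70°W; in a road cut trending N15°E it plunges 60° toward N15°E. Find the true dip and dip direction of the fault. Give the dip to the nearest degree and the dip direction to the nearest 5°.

The two traces are lines in the plane: v₁ = (sin 290°·cos 32°, cos 290°·cos 32°, −sin 32°), v₂ = (sin 15°·cos 60°, cos 15°·cos 60°, −sin 60°).
The plane normal is n = v₁ × v₂ ∝ (-0.005, 0.759, 0.422).
True dip = arccos(n_z / |n|) = arccos(0.4864) = 60.9°.
The horizontal component of n points toward azimuth atan2(n_x, n_y) = 360°, the dip direction.

true dip 61°, dip direction 000°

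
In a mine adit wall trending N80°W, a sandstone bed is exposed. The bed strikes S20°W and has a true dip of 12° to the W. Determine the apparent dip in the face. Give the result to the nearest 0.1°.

11.8°

The strike is S20°W and the section trends N80°W; the acute angle between them is β = 80°.
tan α = tan 12° × sin 80° = 0.2126 × 0.9848 = 0.2093
α = arctan(0.2093) = 11.82°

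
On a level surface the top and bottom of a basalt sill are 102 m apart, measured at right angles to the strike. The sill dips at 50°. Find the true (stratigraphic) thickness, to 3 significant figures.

True thickness t = w · sin(dip) = 102 × sin 50°
t = 102 × 0.7660 = 78.137 m

78.1 m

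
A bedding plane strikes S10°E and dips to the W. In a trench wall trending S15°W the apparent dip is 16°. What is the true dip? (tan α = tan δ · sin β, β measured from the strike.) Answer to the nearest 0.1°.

β = acute angle between strike S10°E and section S15°W = 25°.
tan(true dip) = tan 16° / sin 25° = 0.6785
δ = arctan(0.6785) = 34.16°

34.2°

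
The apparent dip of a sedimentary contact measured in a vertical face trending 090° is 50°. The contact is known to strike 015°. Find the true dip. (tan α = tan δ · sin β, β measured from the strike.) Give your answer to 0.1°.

51.0°

β = acute angle between strike 015° and section 090° = 75°.
tan δ = tan α / sin β = tan 50° / sin 75° = 1.1918 / 0.9659 = 1.2338
true dip = arctan 1.2338 = 50.97°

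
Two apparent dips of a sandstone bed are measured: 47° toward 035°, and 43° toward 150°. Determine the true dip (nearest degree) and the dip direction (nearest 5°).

true dip 62°, dip direction 090°

Represent each trace as a vector plunging at its apparent dip toward its trend (east-north-up frame): v₁ = (0.391, 0.559, -0.731), v₂ = (0.366, -0.633, -0.682).
n = v₁ × v₂ = (0.844, 0.001, 0.452) (taken with n_z > 0).
tan δ = √(n_x²+n_y²)/n_z = 0.844/0.452, so δ = 61.8°.
Dip direction = azimuth of (n_x, n_y) = atan2(0.844, 0.001) = 90°.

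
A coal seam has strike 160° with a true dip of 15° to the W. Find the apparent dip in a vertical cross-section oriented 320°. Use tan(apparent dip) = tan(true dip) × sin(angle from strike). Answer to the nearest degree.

5°

The strike is 160° and the section trends 320°; the acute angle between them is β = 20°.
tan α = tan 15° × sin 20° = 0.2679 × 0.3420 = 0.0916
apparent dip = arctan 0.0916 = 5.24°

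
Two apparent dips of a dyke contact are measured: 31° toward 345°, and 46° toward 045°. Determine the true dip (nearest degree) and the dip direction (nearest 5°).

The two traces are lines in the plane: v₁ = (sin 345°·cos 31°, cos 345°·cos 31°, −sin 31°), v₂ = (sin 45°·cos 46°, cos 45°·cos 46°, −sin 46°).
n = v₁ × v₂ = (0.343, 0.413, 0.516) (taken with n_z > 0).
Dip δ = arctan(|n_h|/n_z) = arctan(0.536/0.516) = 46.1°.
Dip direction = atan2(0.343, 0.413) = 40° (azimuth of n's horizontal projection).

true dip 46°, dip direction 040°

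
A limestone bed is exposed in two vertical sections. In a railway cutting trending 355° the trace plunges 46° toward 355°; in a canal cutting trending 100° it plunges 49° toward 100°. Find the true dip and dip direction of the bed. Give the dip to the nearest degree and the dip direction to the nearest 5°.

true dip 61°, dip direction 050°

The two traces are lines in the plane: v₁ = (sin 355°·cos 46°, cos 355°·cos 46°, −sin 46°), v₂ = (sin 100°·cos 49°, cos 100°·cos 49°, −sin 49°).
n = v₁ × v₂ = (0.604, 0.510, 0.440) (taken with n_z > 0).
tan δ = √(n_x²+n_y²)/n_z = 0.791/0.440, so δ = 60.9°.
The horizontal component of n points toward azimuth atan2(n_x, n_y) = 50°, the dip direction.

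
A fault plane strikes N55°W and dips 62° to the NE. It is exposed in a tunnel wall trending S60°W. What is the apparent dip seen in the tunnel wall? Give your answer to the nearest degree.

Angle between strike (N55°W) and section (S60°W): β = 65°.
tan α = tan 62° × sin 65° = 1.8807 × 0.9063 = 1.7045
apparent dip = arctan 1.7045 = 59.60°

60°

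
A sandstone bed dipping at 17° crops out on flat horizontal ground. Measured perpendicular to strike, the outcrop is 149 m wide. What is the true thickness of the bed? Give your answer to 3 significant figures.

43.6 m

True thickness t = w · sin(dip) = 149 × sin 17°
t = 149 × 0.2924 = 43.563 m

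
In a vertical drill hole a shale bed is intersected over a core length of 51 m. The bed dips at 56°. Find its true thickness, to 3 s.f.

True thickness t = h · cos(dip) = 51 × cos 56°
t = 51 × 0.5592 = 28.519 m

28.5 m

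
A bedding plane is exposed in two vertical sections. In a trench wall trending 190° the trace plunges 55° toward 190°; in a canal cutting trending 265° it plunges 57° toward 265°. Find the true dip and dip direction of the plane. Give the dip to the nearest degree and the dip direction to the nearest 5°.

Each apparent-dip line lies in the plane. As unit vectors (x east, y north, z up), v₁ plunges 55°→190° and v₂ plunges 57°→265°.
The plane normal is n = v₁ × v₂ ∝ (-0.435, -0.361, 0.302).
tan δ = √(n_x²+n_y²)/n_z = 0.565/0.302, so δ = 61.9°.
Dip direction = azimuth of (n_x, n_y) = atan2(-0.435, -0.361) = 230°.

true dip 62°, dip direction 230°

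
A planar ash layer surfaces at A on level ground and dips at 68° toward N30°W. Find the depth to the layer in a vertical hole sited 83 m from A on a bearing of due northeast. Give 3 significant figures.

The hole lies 75° from the dip direction, so the down-dip offset is 83 × cos 75° = 21.48 m.
Depth = down-dip offset × tan(dip) = 21.48 × tan 68° = 21.48 × 2.4751
Depth = 53.17 m

53.2 m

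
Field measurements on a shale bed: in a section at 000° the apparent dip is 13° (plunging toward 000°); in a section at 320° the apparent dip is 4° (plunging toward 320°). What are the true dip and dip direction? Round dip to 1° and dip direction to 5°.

Each apparent-dip line lies in the plane. As unit vectors (x east, y north, z up), v₁ plunges 13°→000° and v₂ plunges 4°→320°.
Cross product v₁ × v₂ gives the pole to the plane: n ∝ (0.104, 0.144, 0.625).
Dip δ = arctan(|n_h|/n_z) = arctan(0.178/0.625) = 15.9°.
Dip direction = atan2(0.104, 0.144) = 36° (azimuth of n's horizontal projection).

true dip 16°, dip direction 035°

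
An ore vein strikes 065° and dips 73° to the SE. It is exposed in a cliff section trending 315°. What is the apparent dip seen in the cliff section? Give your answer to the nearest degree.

72°

The strike is 065° and the section trends 315°; the acute angle between them is β = 70°.
tan α = tan 73° × sin 70° = 3.2709 × 0.9397 = 3.0736
α = arctan(3.0736) = 71.98°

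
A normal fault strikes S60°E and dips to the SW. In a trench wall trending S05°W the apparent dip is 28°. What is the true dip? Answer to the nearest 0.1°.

30.4°

β = acute angle between strike S60°E and section S05°W = 65°.
tan(true dip) = tan 28° / sin 65° = 0.5867
δ = arctan(0.5867) = 30.40°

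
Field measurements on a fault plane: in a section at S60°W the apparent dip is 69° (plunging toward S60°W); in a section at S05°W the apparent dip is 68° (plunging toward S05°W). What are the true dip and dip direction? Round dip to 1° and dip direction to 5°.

Represent each trace as a vector plunging at its apparent dip toward its trend (east-north-up frame): v₁ = (-0.310, -0.179, -0.934), v₂ = (-0.033, -0.373, -0.927).
n = v₁ × v₂ = (-0.182, -0.257, 0.110) (taken with n_z > 0).
True dip = arccos(n_z / |n|) = arccos(0.3293) = 70.8°.
Dip direction = azimuth of (n_x, n_y) = atan2(-0.182, -0.257) = 215°.

true dip 71°, dip direction 215°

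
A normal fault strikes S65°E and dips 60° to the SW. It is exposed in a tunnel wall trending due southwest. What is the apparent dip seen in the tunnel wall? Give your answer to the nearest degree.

The strike is S65°E and the section trends due southwest; the acute angle between them is β = 70°.
tan α = tan 60° × sin 70° = 1.7321 × 0.9397 = 1.6276
apparent dip = arctan 1.6276 = 58.43°

58°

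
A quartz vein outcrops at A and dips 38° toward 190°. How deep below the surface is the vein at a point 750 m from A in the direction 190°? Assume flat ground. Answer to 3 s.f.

586 m

The hole is directly down-dip from the outcrop, so the down-dip offset is 750 m.
Depth = down-dip offset × tan(dip) = 750.00 × tan 38° = 750.00 × 0.7813
Depth = 585.96 m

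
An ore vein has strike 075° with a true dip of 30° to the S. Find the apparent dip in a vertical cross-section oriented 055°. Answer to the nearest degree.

11°

Angle between strike (075°) and section (055°): β = 20°.
tan(apparent dip) = tan 30° · sin 20° = 0.1975
α = arctan(0.1975) = 11.17°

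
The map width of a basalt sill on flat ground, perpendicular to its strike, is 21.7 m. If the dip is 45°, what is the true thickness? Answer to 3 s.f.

15.3 m

True thickness t = w · sin(dip) = 21.7 × sin 45°
t = 21.7 × 0.7071 = 15.344 m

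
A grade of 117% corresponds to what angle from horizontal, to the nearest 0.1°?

tan θ = 117/100 = 1.1700
θ = arctan(1.1700) = 49.48°

49.5°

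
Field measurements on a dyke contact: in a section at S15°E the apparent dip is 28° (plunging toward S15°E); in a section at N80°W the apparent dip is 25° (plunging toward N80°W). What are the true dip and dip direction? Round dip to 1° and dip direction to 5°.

true dip 43°, dip direction 220°

The two traces are lines in the plane: v₁ = (sin 165°·cos 28°, cos 165°·cos 28°, −sin 28°), v₂ = (sin 280°·cos 25°, cos 280°·cos 25°, −sin 25°).
The plane normal is n = v₁ × v₂ ∝ (-0.434, -0.516, 0.725).
True dip = arccos(n_z / |n|) = arccos(0.7324) = 42.9°.
Dip direction = atan2(-0.434, -0.516) = 220° (azimuth of n's horizontal projection).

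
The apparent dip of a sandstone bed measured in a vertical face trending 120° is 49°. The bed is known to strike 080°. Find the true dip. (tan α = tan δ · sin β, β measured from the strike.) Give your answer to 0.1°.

60.8°

β = acute angle between strike 080° and section 120° = 40°.
tan(true dip) = tan 49° / sin 40° = 1.7897
δ = arctan(1.7897) = 60.80°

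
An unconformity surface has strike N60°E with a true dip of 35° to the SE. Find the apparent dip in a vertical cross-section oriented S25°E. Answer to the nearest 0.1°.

The strike is N60°E and the section trends S25°E; the acute angle between them is β = 85°.
tan(apparent dip) = tan 35° · sin 85° = 0.6975
apparent dip = arctan 0.6975 = 34.90°

34.9°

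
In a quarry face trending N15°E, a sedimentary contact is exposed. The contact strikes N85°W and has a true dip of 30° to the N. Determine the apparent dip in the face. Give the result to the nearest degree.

The section lies 80° from the strike.
tan α = tan 30° × sin 80° = 0.5774 × 0.9848 = 0.5686
apparent dip = arctan 0.5686 = 29.62°

30°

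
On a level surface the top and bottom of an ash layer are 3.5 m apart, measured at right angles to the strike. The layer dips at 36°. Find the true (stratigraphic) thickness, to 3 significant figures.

2.06 m

True thickness t = w · sin(dip) = 3.5 × sin 36°
t = 3.5 × 0.5878 = 2.057 m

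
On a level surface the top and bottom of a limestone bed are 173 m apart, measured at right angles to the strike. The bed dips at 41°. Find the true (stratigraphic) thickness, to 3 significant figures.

113 m

True thickness t = w · sin(dip) = 173 × sin 41°
t = 173 × 0.6561 = 113.498 m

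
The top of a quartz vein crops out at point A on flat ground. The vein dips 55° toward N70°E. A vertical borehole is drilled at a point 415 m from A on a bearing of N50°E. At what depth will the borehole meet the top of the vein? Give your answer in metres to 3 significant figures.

557 m

The hole lies 20° from the dip direction, so the down-dip offset is 415 × cos 20° = 389.97 m.
Depth = down-dip offset × tan(dip) = 389.97 × tan 55° = 389.97 × 1.4281
Depth = 556.94 m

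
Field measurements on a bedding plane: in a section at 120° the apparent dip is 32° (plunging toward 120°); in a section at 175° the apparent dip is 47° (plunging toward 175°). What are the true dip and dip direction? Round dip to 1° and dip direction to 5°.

Represent each trace as a vector plunging at its apparent dip toward its trend (east-north-up frame): v₁ = (0.734, -0.424, -0.530), v₂ = (0.059, -0.679, -0.731).
Cross product v₁ × v₂ gives the pole to the plane: n ∝ (0.050, -0.506, 0.474).
True dip = arccos(n_z / |n|) = arccos(0.6820) = 47.0°.
The horizontal component of n points toward azimuth atan2(n_x, n_y) = 174°, the dip direction.

true dip 47°, dip direction 175°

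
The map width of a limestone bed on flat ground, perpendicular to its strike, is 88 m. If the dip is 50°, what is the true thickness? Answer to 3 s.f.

True thickness t = w · sin(dip) = 88 × sin 50°
t = 88 × 0.7660 = 67.412 m

67.4 m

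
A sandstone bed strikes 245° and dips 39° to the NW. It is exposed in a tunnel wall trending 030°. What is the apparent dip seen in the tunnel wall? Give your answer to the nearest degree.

25°

The strike is 245° and the section trends 030°; the acute angle between them is β = 35°.
tan α = tan 39° × sin 35° = 0.8098 × 0.5736 = 0.4645
apparent dip = arctan 0.4645 = 24.91°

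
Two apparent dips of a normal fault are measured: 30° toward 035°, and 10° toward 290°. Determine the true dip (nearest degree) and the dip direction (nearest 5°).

true dip 34°, dip direction 005°

Represent each trace as a vector plunging at its apparent dip toward its trend (east-north-up frame): v₁ = (0.497, 0.709, -0.500), v₂ = (-0.925, 0.337, -0.174).
The plane normal is n = v₁ × v₂ ∝ (0.045, 0.549, 0.824).
Dip δ = arctan(|n_h|/n_z) = arctan(0.551/0.824) = 33.8°.
The horizontal component of n points toward azimuth atan2(n_x, n_y) = 5°, the dip direction.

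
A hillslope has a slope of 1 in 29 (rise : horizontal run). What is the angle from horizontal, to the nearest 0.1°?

2.0°

tan θ = 1/29 = 0.0345
θ = arctan(0.0345) = 1.97°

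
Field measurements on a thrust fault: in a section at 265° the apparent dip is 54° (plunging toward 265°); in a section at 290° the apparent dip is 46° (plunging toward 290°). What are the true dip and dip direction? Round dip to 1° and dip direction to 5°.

Each apparent-dip line lies in the plane. As unit vectors (x east, y north, z up), v₁ plunges 54°→265° and v₂ plunges 46°→290°.
Cross product v₁ × v₂ gives the pole to the plane: n ∝ (-0.229, -0.107, 0.173).
Dip δ = arctan(|n_h|/n_z) = arctan(0.253/0.173) = 55.7°.
Dip direction = azimuth of (n_x, n_y) = atan2(-0.229, -0.107) = 245°.

true dip 56°, dip direction 245°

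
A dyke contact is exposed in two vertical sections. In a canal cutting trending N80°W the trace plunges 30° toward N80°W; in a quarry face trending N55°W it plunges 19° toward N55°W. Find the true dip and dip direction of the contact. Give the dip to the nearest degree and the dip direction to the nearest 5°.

true dip 36°, dip direction 245°

The two traces are lines in the plane: v₁ = (sin 280°·cos 30°, cos 280°·cos 30°, −sin 30°), v₂ = (sin 305°·cos 19°, cos 305°·cos 19°, −sin 19°).
Cross product v₁ × v₂ gives the pole to the plane: n ∝ (-0.222, -0.110, 0.346).
tan δ = √(n_x²+n_y²)/n_z = 0.248/0.346, so δ = 35.6°.
The horizontal component of n points toward azimuth atan2(n_x, n_y) = 244°, the dip direction.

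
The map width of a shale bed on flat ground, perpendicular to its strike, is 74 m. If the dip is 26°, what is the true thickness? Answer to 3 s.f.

32.4 m

True thickness t = w · sin(dip) = 74 × sin 26°
t = 74 × 0.4384 = 32.439 m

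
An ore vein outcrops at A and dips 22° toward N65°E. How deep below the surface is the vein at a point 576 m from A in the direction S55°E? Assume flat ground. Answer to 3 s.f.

The hole lies 60° from the dip direction, so the down-dip offset is 576 × cos 60° = 288.00 m.
Depth = down-dip offset × tan(dip) = 288.00 × tan 22° = 288.00 × 0.4040
Depth = 116.36 m

116 m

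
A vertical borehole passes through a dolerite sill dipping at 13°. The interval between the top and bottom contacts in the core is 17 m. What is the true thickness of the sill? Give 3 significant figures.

True thickness t = h · cos(dip) = 17 × cos 13°
t = 17 × 0.9744 = 16.564 m

16.6 m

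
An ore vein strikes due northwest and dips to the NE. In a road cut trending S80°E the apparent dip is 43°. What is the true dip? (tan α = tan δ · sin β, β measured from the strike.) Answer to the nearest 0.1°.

58.4°

β = acute angle between strike due northwest and section S80°E = 35°.
tan(true dip) = tan 43° / sin 35° = 1.6258
true dip = arctan 1.6258 = 58.40°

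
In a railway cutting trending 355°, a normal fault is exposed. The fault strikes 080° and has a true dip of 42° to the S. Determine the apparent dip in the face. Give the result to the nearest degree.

The section lies 85° from the strike.
tan(apparent dip) = tan 42° · sin 85° = 0.8970
apparent dip = arctan 0.8970 = 41.89°

42°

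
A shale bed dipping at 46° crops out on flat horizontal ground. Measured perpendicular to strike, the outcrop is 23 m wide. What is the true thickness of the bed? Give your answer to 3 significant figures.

True thickness t = w · sin(dip) = 23 × sin 46°
t = 23 × 0.7193 = 16.545 m

16.5 m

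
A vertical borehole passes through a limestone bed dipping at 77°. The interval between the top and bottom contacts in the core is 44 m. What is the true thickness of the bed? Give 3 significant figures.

9.90 m

True thickness t = h · cos(dip) = 44 × cos 77°
t = 44 × 0.2250 = 9.898 m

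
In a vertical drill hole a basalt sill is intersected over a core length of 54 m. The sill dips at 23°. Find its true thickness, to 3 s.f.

True thickness t = h · cos(dip) = 54 × cos 23°
t = 54 × 0.9205 = 49.707 m

49.7 m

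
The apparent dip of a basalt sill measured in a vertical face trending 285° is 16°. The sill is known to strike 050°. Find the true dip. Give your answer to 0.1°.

19.3°

β = acute angle between strike 050° and section 285° = 55°.
tan δ = tan α / sin β = tan 16° / sin 55° = 0.2867 / 0.8192 = 0.3501
true dip = arctan 0.3501 = 19.29°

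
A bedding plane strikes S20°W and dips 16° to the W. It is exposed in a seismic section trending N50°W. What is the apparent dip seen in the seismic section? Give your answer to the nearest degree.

15°

Angle between strike (S20°W) and section (N50°W): β = 70°.
tan(apparent dip) = tan 16° · sin 70° = 0.2695
apparent dip = arctan 0.2695 = 15.08°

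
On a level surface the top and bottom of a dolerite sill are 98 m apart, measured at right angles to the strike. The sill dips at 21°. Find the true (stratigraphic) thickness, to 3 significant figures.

35.1 m

True thickness t = w · sin(dip) = 98 × sin 21°
t = 98 × 0.3584 = 35.120 m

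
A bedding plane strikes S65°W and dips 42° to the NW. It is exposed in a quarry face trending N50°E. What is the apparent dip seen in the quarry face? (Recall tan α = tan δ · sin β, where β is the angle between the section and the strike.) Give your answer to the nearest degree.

The strike is S65°W and the section trends N50°E; the acute angle between them is β = 15°.
tan α = tan 42° × sin 15° = 0.9004 × 0.2588 = 0.2330
α = arctan(0.2330) = 13.12°

13°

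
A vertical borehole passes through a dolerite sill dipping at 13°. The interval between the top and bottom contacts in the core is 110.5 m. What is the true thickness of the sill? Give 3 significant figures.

True thickness t = h · cos(dip) = 110.5 × cos 13°
t = 110.5 × 0.9744 = 107.668 m

108 m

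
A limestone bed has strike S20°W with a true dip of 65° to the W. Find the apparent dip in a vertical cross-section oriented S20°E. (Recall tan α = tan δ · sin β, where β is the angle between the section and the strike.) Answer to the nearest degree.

The strike is S20°W and the section trends S20°E; the acute angle between them is β = 40°.
tan(apparent dip) = tan 65° · sin 40° = 1.3785
α = arctan(1.3785) = 54.04°

54°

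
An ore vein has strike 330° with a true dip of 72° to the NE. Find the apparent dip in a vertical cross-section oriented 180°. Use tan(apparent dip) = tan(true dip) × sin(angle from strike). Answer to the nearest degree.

57°

Angle between strike (330°) and section (180°): β = 30°.
tan(apparent dip) = tan 72° · sin 30° = 1.5388
α = arctan(1.5388) = 56.98°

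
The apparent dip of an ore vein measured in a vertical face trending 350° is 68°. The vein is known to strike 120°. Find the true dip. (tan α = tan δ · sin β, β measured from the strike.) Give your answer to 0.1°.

72.8°

β = acute angle between strike 120° and section 350° = 50°.
tan(true dip) = tan 68° / sin 50° = 3.2310
true dip = arctan 3.2310 = 72.80°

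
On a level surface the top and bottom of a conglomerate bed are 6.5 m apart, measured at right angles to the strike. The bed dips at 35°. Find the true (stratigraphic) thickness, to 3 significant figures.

True thickness t = w · sin(dip) = 6.5 × sin 35°
t = 6.5 × 0.5736 = 3.728 m

3.73 m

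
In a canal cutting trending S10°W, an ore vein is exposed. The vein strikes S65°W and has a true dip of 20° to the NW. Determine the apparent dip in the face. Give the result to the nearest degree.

17°

Angle between strike (S65°W) and section (S10°W): β = 55°.
tan α = tan 20° × sin 55° = 0.3640 × 0.8192 = 0.2981
apparent dip = arctan 0.2981 = 16.60°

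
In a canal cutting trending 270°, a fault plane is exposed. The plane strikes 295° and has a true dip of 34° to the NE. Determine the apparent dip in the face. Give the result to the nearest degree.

Angle between strike (295°) and section (270°): β = 25°.
tan α = tan 34° × sin 25° = 0.6745 × 0.4226 = 0.2851
apparent dip = arctan 0.2851 = 15.91°

16°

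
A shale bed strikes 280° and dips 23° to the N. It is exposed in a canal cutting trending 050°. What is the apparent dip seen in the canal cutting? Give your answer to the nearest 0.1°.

18.0°

The section lies 50° from the strike.
tan(apparent dip) = tan 23° · sin 50° = 0.3252
apparent dip = arctan 0.3252 = 18.01°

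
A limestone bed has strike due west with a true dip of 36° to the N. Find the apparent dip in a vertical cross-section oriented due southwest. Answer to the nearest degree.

27°

The strike is due west and the section trends due southwest; the acute angle between them is β = 45°.
tan(apparent dip) = tan 36° · sin 45° = 0.5137
α = arctan(0.5137) = 27.19°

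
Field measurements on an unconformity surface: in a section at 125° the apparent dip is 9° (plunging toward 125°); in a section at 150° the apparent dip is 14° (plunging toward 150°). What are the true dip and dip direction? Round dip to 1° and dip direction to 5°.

The two traces are lines in the plane: v₁ = (sin 125°·cos 9°, cos 125°·cos 9°, −sin 9°), v₂ = (sin 150°·cos 14°, cos 150°·cos 14°, −sin 14°).
The plane normal is n = v₁ × v₂ ∝ (-0.006, -0.120, 0.405).
True dip = arccos(n_z / |n|) = arccos(0.9588) = 16.5°.
Dip direction = azimuth of (n_x, n_y) = atan2(-0.006, -0.120) = 183°.

true dip 16°, dip direction 185°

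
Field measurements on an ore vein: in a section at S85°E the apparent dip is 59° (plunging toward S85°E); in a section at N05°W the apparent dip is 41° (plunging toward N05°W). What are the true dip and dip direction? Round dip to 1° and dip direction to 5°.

true dip 64°, dip direction 060°

Each apparent-dip line lies in the plane. As unit vectors (x east, y north, z up), v₁ plunges 59°→S85°E and v₂ plunges 41°→N05°W.
n = v₁ × v₂ = (0.674, 0.393, 0.383) (taken with n_z > 0).
True dip = arccos(n_z / |n|) = arccos(0.4405) = 63.9°.
The horizontal component of n points toward azimuth atan2(n_x, n_y) = 60°, the dip direction.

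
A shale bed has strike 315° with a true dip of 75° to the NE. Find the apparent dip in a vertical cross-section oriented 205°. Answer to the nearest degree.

Angle between strike (315°) and section (205°): β = 70°.
tan α = tan 75° × sin 70° = 3.7321 × 0.9397 = 3.5070
apparent dip = arctan 3.5070 = 74.08°

74°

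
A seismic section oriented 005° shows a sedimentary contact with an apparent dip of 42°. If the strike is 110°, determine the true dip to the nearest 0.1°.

β = acute angle between strike 110° and section 005° = 75°.
tan(true dip) = tan 42° / sin 75° = 0.9322
δ = arctan(0.9322) = 42.99°

43.0°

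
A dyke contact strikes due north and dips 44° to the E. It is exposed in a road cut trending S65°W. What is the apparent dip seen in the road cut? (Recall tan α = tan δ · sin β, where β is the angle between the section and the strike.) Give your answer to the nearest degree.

41°

The strike is due north and the section trends S65°W; the acute angle between them is β = 65°.
tan α = tan 44° × sin 65° = 0.9657 × 0.9063 = 0.8752
apparent dip = arctan 0.8752 = 41.19°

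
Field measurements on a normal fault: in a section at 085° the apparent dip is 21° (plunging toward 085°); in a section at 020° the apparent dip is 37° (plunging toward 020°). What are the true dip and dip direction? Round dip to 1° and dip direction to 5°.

Represent each trace as a vector plunging at its apparent dip toward its trend (east-north-up frame): v₁ = (0.930, 0.081, -0.358), v₂ = (0.273, 0.750, -0.602).
n = v₁ × v₂ = (0.220, 0.462, 0.676) (taken with n_z > 0).
tan δ = √(n_x²+n_y²)/n_z = 0.512/0.676, so δ = 37.1°.
Dip direction = azimuth of (n_x, n_y) = atan2(0.220, 0.462) = 25°.

true dip 37°, dip direction 025°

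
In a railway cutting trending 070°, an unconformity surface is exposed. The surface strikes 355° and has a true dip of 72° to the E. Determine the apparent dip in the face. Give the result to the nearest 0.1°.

The section lies 75° from the strike.
tan α = tan 72° × sin 75° = 3.0777 × 0.9659 = 2.9728
α = arctan(2.9728) = 71.41°

71.4°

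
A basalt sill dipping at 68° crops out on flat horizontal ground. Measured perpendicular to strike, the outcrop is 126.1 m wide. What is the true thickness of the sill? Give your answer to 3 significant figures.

True thickness t = w · sin(dip) = 126.1 × sin 68°
t = 126.1 × 0.9272 = 116.918 m

117 m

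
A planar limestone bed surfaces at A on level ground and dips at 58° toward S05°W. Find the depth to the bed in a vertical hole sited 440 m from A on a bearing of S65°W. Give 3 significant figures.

352 m

The hole lies 60° from the dip direction, so the down-dip offset is 440 × cos 60° = 220.00 m.
Depth = down-dip offset × tan(dip) = 220.00 × tan 58° = 220.00 × 1.6003
Depth = 352.07 m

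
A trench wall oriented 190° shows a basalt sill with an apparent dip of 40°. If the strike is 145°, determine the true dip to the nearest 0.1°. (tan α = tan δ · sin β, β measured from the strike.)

β = acute angle between strike 145° and section 190° = 45°.
tan(true dip) = tan 40° / sin 45° = 1.1867
δ = arctan(1.1867) = 49.88°

49.9°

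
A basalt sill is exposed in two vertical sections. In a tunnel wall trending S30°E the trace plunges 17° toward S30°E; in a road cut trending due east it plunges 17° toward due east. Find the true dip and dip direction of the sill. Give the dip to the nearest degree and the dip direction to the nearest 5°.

true dip 19°, dip direction 120°

Each apparent-dip line lies in the plane. As unit vectors (x east, y north, z up), v₁ plunges 17°→S30°E and v₂ plunges 17°→due east.
Cross product v₁ × v₂ gives the pole to the plane: n ∝ (0.242, -0.140, 0.792).
Dip δ = arctan(|n_h|/n_z) = arctan(0.280/0.792) = 19.4°.
Dip direction = azimuth of (n_x, n_y) = atan2(0.242, -0.140) = 120°.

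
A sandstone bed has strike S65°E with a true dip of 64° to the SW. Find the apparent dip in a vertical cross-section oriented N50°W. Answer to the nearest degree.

28°

The strike is S65°E and the section trends N50°W; the acute angle between them is β = 15°.
tan α = tan 64° × sin 15° = 2.0503 × 0.2588 = 0.5307
α = arctan(0.5307) = 27.95°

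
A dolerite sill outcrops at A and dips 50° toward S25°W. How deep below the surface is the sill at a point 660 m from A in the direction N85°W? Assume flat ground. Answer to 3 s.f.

269 m

The hole lies 70° from the dip direction, so the down-dip offset is 660 × cos 70° = 225.73 m.
Depth = down-dip offset × tan(dip) = 225.73 × tan 50° = 225.73 × 1.1918
Depth = 269.02 m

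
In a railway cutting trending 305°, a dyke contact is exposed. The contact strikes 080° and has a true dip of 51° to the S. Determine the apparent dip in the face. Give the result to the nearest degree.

The section lies 45° from the strike.
tan(apparent dip) = tan 51° · sin 45° = 0.8732
α = arctan(0.8732) = 41.13°

41°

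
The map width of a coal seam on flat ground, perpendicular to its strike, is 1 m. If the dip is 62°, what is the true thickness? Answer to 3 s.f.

0.883 m

True thickness t = w · sin(dip) = 1 × sin 62°
t = 1 × 0.8829 = 0.883 m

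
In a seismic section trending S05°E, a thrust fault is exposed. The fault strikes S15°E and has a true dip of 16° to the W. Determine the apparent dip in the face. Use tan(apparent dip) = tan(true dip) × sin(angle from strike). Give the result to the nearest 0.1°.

The strike is S15°E and the section trends S05°E; the acute angle between them is β = 10°.
tan α = tan 16° × sin 10° = 0.2867 × 0.1736 = 0.0498
apparent dip = arctan 0.0498 = 2.85°

2.9°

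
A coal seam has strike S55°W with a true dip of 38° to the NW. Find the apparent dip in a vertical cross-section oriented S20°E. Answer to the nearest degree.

Angle between strike (S55°W) and section (S20°E): β = 75°.
tan(apparent dip) = tan 38° · sin 75° = 0.7547
α = arctan(0.7547) = 37.04°

37°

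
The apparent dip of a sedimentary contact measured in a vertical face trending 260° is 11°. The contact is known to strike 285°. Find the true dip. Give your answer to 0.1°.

β = acute angle between strike 285° and section 260° = 25°.
tan(true dip) = tan 11° / sin 25° = 0.4599
δ = arctan(0.4599) = 24.70°

24.7°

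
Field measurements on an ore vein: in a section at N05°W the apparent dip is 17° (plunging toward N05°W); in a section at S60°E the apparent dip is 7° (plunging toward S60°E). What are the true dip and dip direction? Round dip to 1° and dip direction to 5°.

true dip 25°, dip direction 045°

Each apparent-dip line lies in the plane. As unit vectors (x east, y north, z up), v₁ plunges 17°→N05°W and v₂ plunges 7°→S60°E.
Cross product v₁ × v₂ gives the pole to the plane: n ∝ (0.261, 0.261, 0.778).
True dip = arccos(n_z / |n|) = arccos(0.9032) = 25.4°.
Dip direction = azimuth of (n_x, n_y) = atan2(0.261, 0.261) = 45°.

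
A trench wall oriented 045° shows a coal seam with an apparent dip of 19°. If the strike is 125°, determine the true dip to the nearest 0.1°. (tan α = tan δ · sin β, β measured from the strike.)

The section is 80° from the strike.
tan δ = tan α / sin β = tan 19° / sin 80° = 0.3443 / 0.9848 = 0.3496
true dip = arctan 0.3496 = 19.27°

19.3°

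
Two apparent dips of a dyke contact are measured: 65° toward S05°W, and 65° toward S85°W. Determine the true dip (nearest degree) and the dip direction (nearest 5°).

true dip 70°, dip direction 225°

The two traces are lines in the plane: v₁ = (sin 185°·cos 65°, cos 185°·cos 65°, −sin 65°), v₂ = (sin 265°·cos 65°, cos 265°·cos 65°, −sin 65°).
The plane normal is n = v₁ × v₂ ∝ (-0.348, -0.348, 0.176).
tan δ = √(n_x²+n_y²)/n_z = 0.492/0.176, so δ = 70.3°.
Dip direction = azimuth of (n_x, n_y) = atan2(-0.348, -0.348) = 225°.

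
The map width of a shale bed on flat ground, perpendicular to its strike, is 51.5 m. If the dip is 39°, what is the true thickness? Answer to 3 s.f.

True thickness t = w · sin(dip) = 51.5 × sin 39°
t = 51.5 × 0.6293 = 32.410 m

32.4 m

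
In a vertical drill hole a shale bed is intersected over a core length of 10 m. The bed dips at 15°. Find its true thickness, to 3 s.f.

9.66 m

True thickness t = h · cos(dip) = 10 × cos 15°
t = 10 × 0.9659 = 9.659 m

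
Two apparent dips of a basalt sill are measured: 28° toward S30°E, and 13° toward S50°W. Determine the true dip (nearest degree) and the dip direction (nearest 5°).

Represent each trace as a vector plunging at its apparent dip toward its trend (east-north-up frame): v₁ = (0.441, -0.765, -0.469), v₂ = (-0.746, -0.626, -0.225).
n = v₁ × v₂ = (0.122, -0.450, 0.847) (taken with n_z > 0).
True dip = arccos(n_z / |n|) = arccos(0.8762) = 28.8°.
The horizontal component of n points toward azimuth atan2(n_x, n_y) = 165°, the dip direction.

true dip 29°, dip direction 165°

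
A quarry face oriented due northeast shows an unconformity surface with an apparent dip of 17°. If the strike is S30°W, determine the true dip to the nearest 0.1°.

49.8°

β = acute angle between strike S30°W and section due northeast = 15°.
tan δ = tan α / sin β = tan 17° / sin 15° = 0.3057 / 0.2588 = 1.1813
true dip = arctan 1.1813 = 49.75°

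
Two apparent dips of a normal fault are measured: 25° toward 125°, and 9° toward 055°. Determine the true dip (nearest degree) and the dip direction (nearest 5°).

true dip 25°, dip direction 125°

Represent each trace as a vector plunging at its apparent dip toward its trend (east-north-up frame): v₁ = (0.742, -0.520, -0.423), v₂ = (0.809, 0.567, -0.156).
Cross product v₁ × v₂ gives the pole to the plane: n ∝ (0.321, -0.226, 0.841).
True dip = arccos(n_z / |n|) = arccos(0.9063) = 25.0°.
The horizontal component of n points toward azimuth atan2(n_x, n_y) = 125°, the dip direction.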